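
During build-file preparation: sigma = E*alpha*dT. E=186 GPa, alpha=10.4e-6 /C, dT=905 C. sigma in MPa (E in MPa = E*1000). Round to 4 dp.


sigma = 186*1000 * 10.4e-6 * 905 = 1750.632 MPa


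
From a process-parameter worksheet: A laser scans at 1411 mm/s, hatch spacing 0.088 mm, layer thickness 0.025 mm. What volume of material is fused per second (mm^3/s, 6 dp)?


Rate = 1411 * 0.088 * 0.025 = 3.1042 mm^3/s


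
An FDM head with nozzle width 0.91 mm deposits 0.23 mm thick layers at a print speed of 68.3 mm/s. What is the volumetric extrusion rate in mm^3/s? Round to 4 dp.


Rate = 0.91 * 0.23 * 68.3 = 14.2952 mm^3/s


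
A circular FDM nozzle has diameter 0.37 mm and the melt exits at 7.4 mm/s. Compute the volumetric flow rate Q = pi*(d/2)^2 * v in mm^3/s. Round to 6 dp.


A = pi*(0.37/2)^2 = 0.10752101 mm^2
Q = 0.10752101 * 7.4 = 0.795655 mm^3/s


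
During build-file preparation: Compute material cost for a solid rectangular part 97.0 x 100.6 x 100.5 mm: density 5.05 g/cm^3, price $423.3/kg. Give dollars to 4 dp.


V = 97.0 * 100.6 * 100.5 = 980699.1 mm^3 = 980.6991 cm^3
Mass = 980.6991 * 5.05 / 1000 = 4.95253046 kg
Cost = 4.95253046 * 423.3 = 2096.4061 $


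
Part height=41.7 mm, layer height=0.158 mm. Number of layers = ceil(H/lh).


Layers = ceil(41.7/0.158) = 264


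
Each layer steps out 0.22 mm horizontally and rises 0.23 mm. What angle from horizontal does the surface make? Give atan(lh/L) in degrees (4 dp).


angle = atan(0.23/0.22) = 46.273 degrees


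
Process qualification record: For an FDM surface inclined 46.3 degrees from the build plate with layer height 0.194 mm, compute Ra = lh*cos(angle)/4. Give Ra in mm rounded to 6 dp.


Ra = 0.194 * cos(46.3) / 4 = 0.033508 mm


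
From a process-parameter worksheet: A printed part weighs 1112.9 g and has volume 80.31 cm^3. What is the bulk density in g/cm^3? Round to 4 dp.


rho = 1112.9 / 80.31 = 13.8576 g/cm^3


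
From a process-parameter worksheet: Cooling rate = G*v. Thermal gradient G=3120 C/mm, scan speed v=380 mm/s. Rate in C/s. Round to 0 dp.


CR = 3120 * 380 = 1185600 C/s


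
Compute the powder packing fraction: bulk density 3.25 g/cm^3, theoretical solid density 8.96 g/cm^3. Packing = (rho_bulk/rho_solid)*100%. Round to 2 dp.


Packing = (3.25/8.96)*100 = 36.27 %


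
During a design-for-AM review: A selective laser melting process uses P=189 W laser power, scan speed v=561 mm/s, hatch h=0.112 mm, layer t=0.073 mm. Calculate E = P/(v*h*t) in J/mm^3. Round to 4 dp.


E = 189 / (561*0.112*0.073) = 41.2058 J/mm^3


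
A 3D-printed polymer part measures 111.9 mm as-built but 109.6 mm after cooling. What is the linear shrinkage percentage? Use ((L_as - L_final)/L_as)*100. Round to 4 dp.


Shrinkage = ((111.9-109.6)/111.9)*100 = 2.0554 %


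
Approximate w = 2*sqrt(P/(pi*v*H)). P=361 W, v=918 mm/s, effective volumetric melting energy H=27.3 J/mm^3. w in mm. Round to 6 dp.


w = 2*sqrt(361/(pi*918*27.3)) = 0.135427 mm


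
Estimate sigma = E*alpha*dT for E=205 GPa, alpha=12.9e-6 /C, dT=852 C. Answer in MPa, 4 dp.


sigma = 205*1000 * 12.9e-6 * 852 = 2253.114 MPa


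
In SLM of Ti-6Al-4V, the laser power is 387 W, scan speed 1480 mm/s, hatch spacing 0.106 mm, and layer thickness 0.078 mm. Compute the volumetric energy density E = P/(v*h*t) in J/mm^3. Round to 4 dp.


E = 387 / (1480*0.106*0.078) = 31.6263 J/mm^3


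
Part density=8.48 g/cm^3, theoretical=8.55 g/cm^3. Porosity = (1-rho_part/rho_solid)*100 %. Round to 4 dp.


Porosity = (1-8.48/8.55)*100 = 0.8187 %


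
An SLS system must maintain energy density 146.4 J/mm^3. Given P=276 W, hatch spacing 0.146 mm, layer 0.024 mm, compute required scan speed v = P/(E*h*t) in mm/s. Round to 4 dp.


v = 276 / (146.4*0.146*0.024) = 538.0268 mm/s


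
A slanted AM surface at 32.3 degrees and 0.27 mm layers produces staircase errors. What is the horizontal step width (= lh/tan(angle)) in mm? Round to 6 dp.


step = 0.27 / tan(32.3) = 0.427098 mm


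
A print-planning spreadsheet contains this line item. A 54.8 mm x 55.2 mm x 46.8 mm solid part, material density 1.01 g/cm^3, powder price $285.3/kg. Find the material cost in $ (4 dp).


V = 54.8 * 55.2 * 46.8 = 141568.128 mm^3 = 141.568128 cm^3
Mass = 141.568128 * 1.01 / 1000 = 0.14298381 kg
Cost = 0.14298381 * 285.3 = 40.7933 $


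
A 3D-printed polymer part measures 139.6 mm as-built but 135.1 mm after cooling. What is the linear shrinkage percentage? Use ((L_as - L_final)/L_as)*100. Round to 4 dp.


Shrinkage = ((139.6-135.1)/139.6)*100 = 3.2235 %


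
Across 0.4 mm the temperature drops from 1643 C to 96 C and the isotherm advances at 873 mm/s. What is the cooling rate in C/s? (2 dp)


G = (1643-96)/0.4 = 3867.5 C/mm
CR = 3867.5 * 873 = 3376327.5 C/s


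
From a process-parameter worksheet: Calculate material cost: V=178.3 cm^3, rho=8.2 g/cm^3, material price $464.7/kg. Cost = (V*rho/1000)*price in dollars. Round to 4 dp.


Mass = 178.3*8.2/1000 = 1.46206 kg
Cost = 1.46206 * 464.7 = 679.4193 $


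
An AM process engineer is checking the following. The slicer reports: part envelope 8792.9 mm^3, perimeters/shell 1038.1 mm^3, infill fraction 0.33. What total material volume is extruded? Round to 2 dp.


V_infill = (8792.9 - 1038.1) * 0.33 = 2559.08
V_total = 1038.1 + 2559.08 = 3597.18 mm^3


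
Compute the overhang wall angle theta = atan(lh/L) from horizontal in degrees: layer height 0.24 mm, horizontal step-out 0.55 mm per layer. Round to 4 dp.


angle = atan(0.24/0.55) = 23.5747 degrees


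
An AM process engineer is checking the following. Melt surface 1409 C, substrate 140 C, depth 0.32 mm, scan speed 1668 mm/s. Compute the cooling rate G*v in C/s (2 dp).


G = (1409-140)/0.32 = 3965.625 C/mm
CR = 3965.625 * 1668 = 6614662.5 C/s


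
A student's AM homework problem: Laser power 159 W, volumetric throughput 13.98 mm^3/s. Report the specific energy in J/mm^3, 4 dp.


SE = 159 / 13.98 = 11.3734 J/mm^3


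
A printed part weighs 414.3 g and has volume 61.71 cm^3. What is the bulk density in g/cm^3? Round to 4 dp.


rho = 414.3 / 61.71 = 6.7137 g/cm^3


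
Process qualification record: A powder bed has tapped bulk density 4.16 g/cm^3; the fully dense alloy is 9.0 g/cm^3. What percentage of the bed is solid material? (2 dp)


Packing = (4.16/9.0)*100 = 46.22 %


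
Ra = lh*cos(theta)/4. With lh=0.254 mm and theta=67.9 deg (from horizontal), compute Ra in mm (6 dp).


Ra = 0.254 * cos(67.9) / 4 = 0.02389 mm


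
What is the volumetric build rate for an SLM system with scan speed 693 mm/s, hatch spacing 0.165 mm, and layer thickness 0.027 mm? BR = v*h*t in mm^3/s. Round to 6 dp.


Rate = 693 * 0.165 * 0.027 = 3.087315 mm^3/s


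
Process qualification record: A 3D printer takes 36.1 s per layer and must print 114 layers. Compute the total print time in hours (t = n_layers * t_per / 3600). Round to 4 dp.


t = 114 * 36.1 / 3600 = 1.1432 hrs


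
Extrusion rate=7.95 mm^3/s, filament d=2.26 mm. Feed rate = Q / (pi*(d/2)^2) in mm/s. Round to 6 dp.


A = pi*(2.26/2)^2 = 4.0115
v = 7.95 / 4.0115 = 1.981802 mm/s


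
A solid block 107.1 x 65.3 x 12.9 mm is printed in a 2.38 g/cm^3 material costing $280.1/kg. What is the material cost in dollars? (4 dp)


V = 107.1 * 65.3 * 12.9 = 90217.827 mm^3 = 90.217827 cm^3
Mass = 90.217827 * 2.38 / 1000 = 0.21471843 kg
Cost = 0.21471843 * 280.1 = 60.1426 $


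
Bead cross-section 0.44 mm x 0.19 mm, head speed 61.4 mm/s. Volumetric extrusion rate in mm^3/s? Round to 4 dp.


Rate = 0.44 * 0.19 * 61.4 = 5.133 mm^3/s


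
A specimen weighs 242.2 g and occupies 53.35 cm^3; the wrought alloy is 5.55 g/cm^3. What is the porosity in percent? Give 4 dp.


rho_part = 242.2 / 53.35 = 4.5398313 g/cm^3
Porosity = (1 - 4.5398313/5.55)*100 = 18.2012 %


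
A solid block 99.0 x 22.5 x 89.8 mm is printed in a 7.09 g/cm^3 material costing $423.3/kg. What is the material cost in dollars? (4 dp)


V = 99.0 * 22.5 * 89.8 = 200029.5 mm^3 = 200.0295 cm^3
Mass = 200.0295 * 7.09 / 1000 = 1.41820916 kg
Cost = 1.41820916 * 423.3 = 600.3279 $


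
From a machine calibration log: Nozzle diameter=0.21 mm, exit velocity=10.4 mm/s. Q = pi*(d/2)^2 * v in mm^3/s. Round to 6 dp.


A = pi*(0.21/2)^2 = 0.03463606 mm^2
Q = 0.03463606 * 10.4 = 0.360215 mm^3/s


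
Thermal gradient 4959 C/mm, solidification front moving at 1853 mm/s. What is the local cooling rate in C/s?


CR = 4959 * 1853 = 9189027 C/s


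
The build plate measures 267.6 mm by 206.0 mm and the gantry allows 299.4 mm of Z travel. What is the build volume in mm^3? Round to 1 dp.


V = 267.6 * 206.0 * 299.4 = 16504604.6 mm^3


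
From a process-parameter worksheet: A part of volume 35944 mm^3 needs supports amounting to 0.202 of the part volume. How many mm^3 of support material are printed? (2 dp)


V_support = 35944 * 0.202 = 7260.69 mm^3


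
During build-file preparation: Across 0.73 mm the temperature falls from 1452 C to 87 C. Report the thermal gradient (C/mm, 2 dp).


G = (1452-87)/0.73 = 1869.86 C/mm


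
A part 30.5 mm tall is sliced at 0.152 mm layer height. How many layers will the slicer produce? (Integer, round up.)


Layers = ceil(30.5/0.152) = 201


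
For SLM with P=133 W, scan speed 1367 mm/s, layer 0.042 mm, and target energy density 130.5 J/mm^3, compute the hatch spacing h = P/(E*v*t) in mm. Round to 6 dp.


h = 133 / (130.5*1367*0.042) = 0.017751 mm


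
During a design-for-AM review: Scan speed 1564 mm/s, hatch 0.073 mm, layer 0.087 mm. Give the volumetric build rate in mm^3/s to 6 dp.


Rate = 1564 * 0.073 * 0.087 = 9.932964 mm^3/s


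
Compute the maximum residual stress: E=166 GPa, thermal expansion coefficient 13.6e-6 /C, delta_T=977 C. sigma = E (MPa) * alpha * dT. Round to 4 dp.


sigma = 166*1000 * 13.6e-6 * 977 = 2205.6752 MPa


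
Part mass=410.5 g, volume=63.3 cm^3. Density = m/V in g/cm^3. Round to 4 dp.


rho = 410.5 / 63.3 = 6.485 g/cm^3


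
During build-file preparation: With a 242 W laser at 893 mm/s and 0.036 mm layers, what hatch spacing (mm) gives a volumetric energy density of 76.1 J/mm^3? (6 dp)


h = 242 / (76.1*893*0.036) = 0.098918 mm


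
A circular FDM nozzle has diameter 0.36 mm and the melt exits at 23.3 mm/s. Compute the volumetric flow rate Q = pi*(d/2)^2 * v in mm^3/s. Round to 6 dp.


A = pi*(0.36/2)^2 = 0.1017876 mm^2
Q = 0.1017876 * 23.3 = 2.371651 mm^3/s


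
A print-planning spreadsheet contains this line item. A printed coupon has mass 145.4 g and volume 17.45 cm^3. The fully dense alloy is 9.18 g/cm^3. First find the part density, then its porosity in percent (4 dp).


rho_part = 145.4 / 17.45 = 8.33237822 g/cm^3
Porosity = (1 - 8.33237822/9.18)*100 = 9.2334 %


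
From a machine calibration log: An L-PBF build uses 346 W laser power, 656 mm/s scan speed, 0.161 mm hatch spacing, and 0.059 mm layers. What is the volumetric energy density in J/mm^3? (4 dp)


E = 346 / (656*0.161*0.059) = 55.5257 J/mm^3


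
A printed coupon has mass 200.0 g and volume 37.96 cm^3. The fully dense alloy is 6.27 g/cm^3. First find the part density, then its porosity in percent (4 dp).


rho_part = 200.0 / 37.96 = 5.2687039 g/cm^3
Porosity = (1 - 5.2687039/6.27)*100 = 15.9696 %


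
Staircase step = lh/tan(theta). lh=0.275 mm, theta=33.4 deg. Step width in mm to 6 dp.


step = 0.275 / tan(33.4) = 0.417059 mm


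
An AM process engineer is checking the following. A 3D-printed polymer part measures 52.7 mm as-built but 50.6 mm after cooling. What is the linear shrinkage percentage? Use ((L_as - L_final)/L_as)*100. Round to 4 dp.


Shrinkage = ((52.7-50.6)/52.7)*100 = 3.9848 %


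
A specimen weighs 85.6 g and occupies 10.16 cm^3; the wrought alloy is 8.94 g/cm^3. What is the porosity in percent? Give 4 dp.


rho_part = 85.6 / 10.16 = 8.42519685 g/cm^3
Porosity = (1 - 8.42519685/8.94)*100 = 5.7584 %


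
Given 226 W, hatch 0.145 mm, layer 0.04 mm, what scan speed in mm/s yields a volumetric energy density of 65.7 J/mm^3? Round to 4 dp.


v = 226 / (65.7*0.145*0.04) = 593.0825 mm/s


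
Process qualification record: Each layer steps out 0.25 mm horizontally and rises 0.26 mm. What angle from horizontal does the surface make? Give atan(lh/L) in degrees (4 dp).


angle = atan(0.26/0.25) = 46.1233 degrees


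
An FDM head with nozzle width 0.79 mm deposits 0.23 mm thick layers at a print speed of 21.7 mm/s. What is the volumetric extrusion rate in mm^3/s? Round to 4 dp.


Rate = 0.79 * 0.23 * 21.7 = 3.9429 mm^3/s


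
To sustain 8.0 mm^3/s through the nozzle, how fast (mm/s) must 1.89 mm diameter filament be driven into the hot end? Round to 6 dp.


A = pi*(1.89/2)^2 = 2.805521
v = 8.0 / 2.805521 = 2.85152 mm/s


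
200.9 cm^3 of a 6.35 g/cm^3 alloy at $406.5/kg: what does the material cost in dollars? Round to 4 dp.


Mass = 200.9*6.35/1000 = 1.275715 kg
Cost = 1.275715 * 406.5 = 518.5781 $


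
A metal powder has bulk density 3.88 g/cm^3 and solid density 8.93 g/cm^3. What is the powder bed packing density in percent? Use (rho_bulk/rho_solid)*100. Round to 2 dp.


Packing = (3.88/8.93)*100 = 43.45 %


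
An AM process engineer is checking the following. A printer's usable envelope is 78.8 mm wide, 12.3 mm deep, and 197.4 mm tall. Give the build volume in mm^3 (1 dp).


V = 78.8 * 12.3 * 197.4 = 191328.0 mm^3


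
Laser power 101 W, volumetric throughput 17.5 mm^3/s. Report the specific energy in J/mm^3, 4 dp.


SE = 101 / 17.5 = 5.7714 J/mm^3


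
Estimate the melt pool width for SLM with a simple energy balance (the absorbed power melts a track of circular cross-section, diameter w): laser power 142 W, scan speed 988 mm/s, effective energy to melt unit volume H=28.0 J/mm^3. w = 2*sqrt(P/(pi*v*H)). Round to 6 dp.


w = 2*sqrt(142/(pi*988*28.0)) = 0.080843 mm


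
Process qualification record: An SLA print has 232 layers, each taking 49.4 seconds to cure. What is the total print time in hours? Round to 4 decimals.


t = 232 * 49.4 / 3600 = 3.1836 hrs


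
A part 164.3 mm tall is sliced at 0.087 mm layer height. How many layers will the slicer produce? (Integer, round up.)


Layers = ceil(164.3/0.087) = 1889


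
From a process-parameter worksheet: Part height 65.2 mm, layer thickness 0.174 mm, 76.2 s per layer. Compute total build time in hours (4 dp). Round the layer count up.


Layers = ceil(65.2/0.174) = 375
t = 375 * 76.2 / 3600 = 7.9375 hrs


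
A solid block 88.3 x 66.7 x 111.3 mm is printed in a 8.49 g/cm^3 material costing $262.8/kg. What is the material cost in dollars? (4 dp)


V = 88.3 * 66.7 * 111.3 = 655513.593 mm^3 = 655.513593 cm^3
Mass = 655.513593 * 8.49 / 1000 = 5.5653104 kg
Cost = 5.5653104 * 262.8 = 1462.5636 $


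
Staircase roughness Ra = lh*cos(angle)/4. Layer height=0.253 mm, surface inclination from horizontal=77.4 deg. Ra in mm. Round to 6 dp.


Ra = 0.253 * cos(77.4) / 4 = 0.013798 mm


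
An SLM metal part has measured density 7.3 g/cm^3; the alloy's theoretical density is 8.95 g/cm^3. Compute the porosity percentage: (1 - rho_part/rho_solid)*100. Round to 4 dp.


Porosity = (1-7.3/8.95)*100 = 18.4358 %


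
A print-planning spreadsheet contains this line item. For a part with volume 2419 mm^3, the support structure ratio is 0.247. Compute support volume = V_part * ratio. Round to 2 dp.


V_support = 2419 * 0.247 = 597.49 mm^3


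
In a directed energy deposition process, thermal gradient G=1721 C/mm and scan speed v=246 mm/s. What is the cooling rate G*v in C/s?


CR = 1721 * 246 = 423366 C/s


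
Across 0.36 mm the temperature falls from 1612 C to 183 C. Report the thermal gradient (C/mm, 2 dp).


G = (1612-183)/0.36 = 3969.44 C/mm


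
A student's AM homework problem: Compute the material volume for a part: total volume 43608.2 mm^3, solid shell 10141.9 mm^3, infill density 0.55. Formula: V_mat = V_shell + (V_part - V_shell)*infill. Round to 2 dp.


V_infill = (43608.2 - 10141.9) * 0.55 = 18406.47
V_total = 10141.9 + 18406.47 = 28548.37 mm^3


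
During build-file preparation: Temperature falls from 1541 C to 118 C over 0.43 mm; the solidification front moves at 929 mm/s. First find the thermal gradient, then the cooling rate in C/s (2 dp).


G = (1541-118)/0.43 = 3309.30232558 C/mm
CR = 3309.30232558 * 929 = 3074341.86 C/s


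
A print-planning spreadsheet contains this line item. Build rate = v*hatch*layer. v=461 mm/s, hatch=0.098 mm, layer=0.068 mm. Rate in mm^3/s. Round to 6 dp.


Rate = 461 * 0.098 * 0.068 = 3.072104 mm^3/s


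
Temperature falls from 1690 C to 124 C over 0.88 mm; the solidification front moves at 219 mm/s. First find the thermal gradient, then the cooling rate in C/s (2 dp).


G = (1690-124)/0.88 = 1779.54545455 C/mm
CR = 1779.54545455 * 219 = 389720.45 C/s


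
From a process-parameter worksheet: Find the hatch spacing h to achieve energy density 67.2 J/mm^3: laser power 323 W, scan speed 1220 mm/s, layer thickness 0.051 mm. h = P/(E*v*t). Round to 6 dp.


h = 323 / (67.2*1220*0.051) = 0.077251 mm


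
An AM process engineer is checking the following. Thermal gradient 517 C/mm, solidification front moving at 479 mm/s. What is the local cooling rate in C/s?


CR = 517 * 479 = 247643 C/s


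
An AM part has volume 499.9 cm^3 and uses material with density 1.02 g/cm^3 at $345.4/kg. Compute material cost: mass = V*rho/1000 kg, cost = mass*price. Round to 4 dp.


Mass = 499.9*1.02/1000 = 0.509898 kg
Cost = 0.509898 * 345.4 = 176.1188 $


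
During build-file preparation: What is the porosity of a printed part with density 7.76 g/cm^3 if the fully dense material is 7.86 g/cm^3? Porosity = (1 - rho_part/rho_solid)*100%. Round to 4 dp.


Porosity = (1-7.76/7.86)*100 = 1.2723 %


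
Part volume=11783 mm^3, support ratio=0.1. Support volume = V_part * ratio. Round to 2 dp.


V_support = 11783 * 0.1 = 1178.3 mm^3


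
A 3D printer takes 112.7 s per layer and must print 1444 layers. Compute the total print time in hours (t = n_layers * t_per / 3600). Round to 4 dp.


t = 1444 * 112.7 / 3600 = 45.2052 hrs


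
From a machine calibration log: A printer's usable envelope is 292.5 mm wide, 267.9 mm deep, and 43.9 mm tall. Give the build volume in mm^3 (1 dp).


V = 292.5 * 267.9 * 43.9 = 3440036.9 mm^3


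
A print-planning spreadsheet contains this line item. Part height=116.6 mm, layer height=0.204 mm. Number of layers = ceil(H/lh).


Layers = ceil(116.6/0.204) = 572


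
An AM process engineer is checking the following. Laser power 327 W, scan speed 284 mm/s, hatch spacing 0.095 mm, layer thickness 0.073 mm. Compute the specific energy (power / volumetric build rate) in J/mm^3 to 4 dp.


Build rate = 284 * 0.095 * 0.073 = 1.96954 mm^3/s
SE = 327 / 1.96954 = 166.0286 J/mm^3


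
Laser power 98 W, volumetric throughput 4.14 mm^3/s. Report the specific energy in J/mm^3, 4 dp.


SE = 98 / 4.14 = 23.6715 J/mm^3


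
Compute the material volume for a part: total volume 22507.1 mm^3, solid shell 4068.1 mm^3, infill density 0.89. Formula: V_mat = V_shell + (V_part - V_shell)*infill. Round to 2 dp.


V_infill = (22507.1 - 4068.1) * 0.89 = 16410.71
V_total = 4068.1 + 16410.71 = 20478.81 mm^3


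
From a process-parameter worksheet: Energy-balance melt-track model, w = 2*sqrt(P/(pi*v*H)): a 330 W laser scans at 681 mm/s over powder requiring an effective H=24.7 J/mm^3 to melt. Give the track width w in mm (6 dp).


w = 2*sqrt(330/(pi*681*24.7)) = 0.158048 mm


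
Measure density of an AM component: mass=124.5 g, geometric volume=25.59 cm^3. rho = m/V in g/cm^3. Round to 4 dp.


rho = 124.5 / 25.59 = 4.8652 g/cm^3


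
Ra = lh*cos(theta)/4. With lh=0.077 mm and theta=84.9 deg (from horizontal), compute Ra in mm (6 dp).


Ra = 0.077 * cos(84.9) / 4 = 0.001711 mm


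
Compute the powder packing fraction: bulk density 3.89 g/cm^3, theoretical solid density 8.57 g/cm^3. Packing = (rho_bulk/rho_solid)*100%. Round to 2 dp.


Packing = (3.89/8.57)*100 = 45.39 %


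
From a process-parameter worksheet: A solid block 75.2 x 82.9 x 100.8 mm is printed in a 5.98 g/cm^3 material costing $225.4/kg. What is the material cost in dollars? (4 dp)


V = 75.2 * 82.9 * 100.8 = 628395.264 mm^3 = 628.395264 cm^3
Mass = 628.395264 * 5.98 / 1000 = 3.75780368 kg
Cost = 3.75780368 * 225.4 = 847.0089 $


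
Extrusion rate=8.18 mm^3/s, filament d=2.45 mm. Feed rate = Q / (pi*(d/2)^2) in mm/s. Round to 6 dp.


A = pi*(2.45/2)^2 = 4.714352
v = 8.18 / 4.714352 = 1.735127 mm/s


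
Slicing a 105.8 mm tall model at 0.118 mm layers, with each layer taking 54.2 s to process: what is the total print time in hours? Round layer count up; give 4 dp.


Layers = ceil(105.8/0.118) = 897
t = 897 * 54.2 / 3600 = 13.5048 hrs


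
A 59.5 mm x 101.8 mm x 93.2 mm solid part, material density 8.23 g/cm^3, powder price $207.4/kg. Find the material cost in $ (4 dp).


V = 59.5 * 101.8 * 93.2 = 564521.72 mm^3 = 564.52172 cm^3
Mass = 564.52172 * 8.23 / 1000 = 4.64601376 kg
Cost = 4.64601376 * 207.4 = 963.5833 $


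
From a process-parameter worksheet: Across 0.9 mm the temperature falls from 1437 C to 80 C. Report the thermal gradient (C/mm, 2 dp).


G = (1437-80)/0.9 = 1507.78 C/mm


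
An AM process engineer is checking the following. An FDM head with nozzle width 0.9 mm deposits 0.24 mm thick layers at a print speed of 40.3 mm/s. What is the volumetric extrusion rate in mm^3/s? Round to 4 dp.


Rate = 0.9 * 0.24 * 40.3 = 8.7048 mm^3/s


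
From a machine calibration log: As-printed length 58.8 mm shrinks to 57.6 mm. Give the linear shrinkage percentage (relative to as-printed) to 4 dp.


Shrinkage = ((58.8-57.6)/58.8)*100 = 2.0408 %


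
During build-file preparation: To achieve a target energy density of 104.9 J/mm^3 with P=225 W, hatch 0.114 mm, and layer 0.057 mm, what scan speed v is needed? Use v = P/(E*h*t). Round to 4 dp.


v = 225 / (104.9*0.114*0.057) = 330.0862 mm/s


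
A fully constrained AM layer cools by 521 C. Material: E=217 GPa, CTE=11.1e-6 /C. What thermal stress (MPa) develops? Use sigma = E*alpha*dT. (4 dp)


sigma = 217*1000 * 11.1e-6 * 521 = 1254.9327 MPa


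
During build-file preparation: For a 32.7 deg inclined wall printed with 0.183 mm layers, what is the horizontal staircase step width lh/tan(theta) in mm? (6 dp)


step = 0.183 / tan(32.7) = 0.285052 mm


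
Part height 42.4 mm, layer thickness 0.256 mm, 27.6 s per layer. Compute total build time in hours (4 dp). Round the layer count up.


Layers = ceil(42.4/0.256) = 166
t = 166 * 27.6 / 3600 = 1.2727 hrs


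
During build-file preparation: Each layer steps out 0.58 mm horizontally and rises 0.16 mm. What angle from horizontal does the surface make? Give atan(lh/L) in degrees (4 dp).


angle = atan(0.16/0.58) = 15.4222 degrees


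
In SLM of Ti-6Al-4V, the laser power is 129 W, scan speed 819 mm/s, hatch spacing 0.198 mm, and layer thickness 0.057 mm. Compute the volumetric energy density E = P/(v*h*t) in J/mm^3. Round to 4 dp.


E = 129 / (819*0.198*0.057) = 13.9562 J/mm^3


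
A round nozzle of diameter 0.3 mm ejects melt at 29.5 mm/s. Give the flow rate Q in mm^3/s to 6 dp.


A = pi*(0.3/2)^2 = 0.07068583 mm^2
Q = 0.07068583 * 29.5 = 2.085232 mm^3/s


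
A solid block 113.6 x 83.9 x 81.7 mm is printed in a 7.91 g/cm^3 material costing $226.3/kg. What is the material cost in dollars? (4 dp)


V = 113.6 * 83.9 * 81.7 = 778685.968 mm^3 = 778.685968 cm^3
Mass = 778.685968 * 7.91 / 1000 = 6.15940601 kg
Cost = 6.15940601 * 226.3 = 1393.8736 $


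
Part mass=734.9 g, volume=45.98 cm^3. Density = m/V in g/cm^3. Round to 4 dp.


rho = 734.9 / 45.98 = 15.983 g/cm^3


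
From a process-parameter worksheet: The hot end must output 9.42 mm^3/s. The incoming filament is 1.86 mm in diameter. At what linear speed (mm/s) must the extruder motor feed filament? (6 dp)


A = pi*(1.86/2)^2 = 2.717163
v = 9.42 / 2.717163 = 3.466851 mm/s


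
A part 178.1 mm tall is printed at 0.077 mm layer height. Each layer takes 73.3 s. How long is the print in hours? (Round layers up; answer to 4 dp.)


Layers = ceil(178.1/0.077) = 2313
t = 2313 * 73.3 / 3600 = 47.0953 hrs


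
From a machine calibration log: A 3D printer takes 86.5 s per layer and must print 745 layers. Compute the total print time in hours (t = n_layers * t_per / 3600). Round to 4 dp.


t = 745 * 86.5 / 3600 = 17.9007 hrs


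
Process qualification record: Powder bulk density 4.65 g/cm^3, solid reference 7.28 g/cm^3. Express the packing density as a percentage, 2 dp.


Packing = (4.65/7.28)*100 = 63.87 %


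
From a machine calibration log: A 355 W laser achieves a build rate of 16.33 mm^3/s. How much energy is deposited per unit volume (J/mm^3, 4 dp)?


SE = 355 / 16.33 = 21.7391 J/mm^3


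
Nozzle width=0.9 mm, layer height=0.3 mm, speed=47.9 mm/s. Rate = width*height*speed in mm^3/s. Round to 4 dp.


Rate = 0.9 * 0.3 * 47.9 = 12.933 mm^3/s


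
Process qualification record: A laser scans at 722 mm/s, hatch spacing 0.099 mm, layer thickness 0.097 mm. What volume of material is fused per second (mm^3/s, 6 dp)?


Rate = 722 * 0.099 * 0.097 = 6.933366 mm^3/s


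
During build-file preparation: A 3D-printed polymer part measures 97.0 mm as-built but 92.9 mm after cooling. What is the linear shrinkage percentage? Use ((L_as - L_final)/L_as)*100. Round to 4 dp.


Shrinkage = ((97.0-92.9)/97.0)*100 = 4.2268 %


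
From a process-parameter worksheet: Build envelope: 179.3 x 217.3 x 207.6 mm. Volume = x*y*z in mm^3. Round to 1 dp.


V = 179.3 * 217.3 * 207.6 = 8088488.4 mm^3


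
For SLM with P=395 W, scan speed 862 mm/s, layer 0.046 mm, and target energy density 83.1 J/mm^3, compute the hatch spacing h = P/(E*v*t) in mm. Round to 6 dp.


h = 395 / (83.1*862*0.046) = 0.119876 mm


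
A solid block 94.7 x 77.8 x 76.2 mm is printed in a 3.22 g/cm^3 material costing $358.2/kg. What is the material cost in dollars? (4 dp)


V = 94.7 * 77.8 * 76.2 = 561415.692 mm^3 = 561.415692 cm^3
Mass = 561.415692 * 3.22 / 1000 = 1.80775853 kg
Cost = 1.80775853 * 358.2 = 647.5391 $


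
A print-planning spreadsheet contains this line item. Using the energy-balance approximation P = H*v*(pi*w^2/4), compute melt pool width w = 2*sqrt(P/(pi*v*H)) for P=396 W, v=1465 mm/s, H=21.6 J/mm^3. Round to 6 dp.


w = 2*sqrt(396/(pi*1465*21.6)) = 0.126228 mm


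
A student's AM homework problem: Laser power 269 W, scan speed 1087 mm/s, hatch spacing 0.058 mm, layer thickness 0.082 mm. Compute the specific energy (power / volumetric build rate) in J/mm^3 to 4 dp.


Build rate = 1087 * 0.058 * 0.082 = 5.169772 mm^3/s
SE = 269 / 5.169772 = 52.0332 J/mm^3


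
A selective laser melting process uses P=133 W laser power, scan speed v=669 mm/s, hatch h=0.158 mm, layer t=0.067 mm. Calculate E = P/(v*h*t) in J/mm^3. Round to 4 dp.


E = 133 / (669*0.158*0.067) = 18.7799 J/mm^3


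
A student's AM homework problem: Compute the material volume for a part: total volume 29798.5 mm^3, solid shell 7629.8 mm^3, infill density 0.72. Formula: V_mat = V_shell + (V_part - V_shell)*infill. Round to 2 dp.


V_infill = (29798.5 - 7629.8) * 0.72 = 15961.46
V_total = 7629.8 + 15961.46 = 23591.26 mm^3


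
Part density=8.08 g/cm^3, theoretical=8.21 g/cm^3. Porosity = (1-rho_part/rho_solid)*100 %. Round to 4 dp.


Porosity = (1-8.08/8.21)*100 = 1.5834 %


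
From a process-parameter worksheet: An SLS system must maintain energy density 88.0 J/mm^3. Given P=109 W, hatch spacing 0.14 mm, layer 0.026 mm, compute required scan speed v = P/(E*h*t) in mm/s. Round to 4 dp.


v = 109 / (88.0*0.14*0.026) = 340.2847 mm/s


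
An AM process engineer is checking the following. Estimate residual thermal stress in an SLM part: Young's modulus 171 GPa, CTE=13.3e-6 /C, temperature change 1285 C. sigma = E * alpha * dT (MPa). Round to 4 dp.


sigma = 171*1000 * 13.3e-6 * 1285 = 2922.4755 MPa


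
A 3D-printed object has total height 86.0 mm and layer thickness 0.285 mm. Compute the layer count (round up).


Layers = ceil(86.0/0.285) = 302


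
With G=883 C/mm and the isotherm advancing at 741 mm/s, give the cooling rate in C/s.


CR = 883 * 741 = 654303 C/s


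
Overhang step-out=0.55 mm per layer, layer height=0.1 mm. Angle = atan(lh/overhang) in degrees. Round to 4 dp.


angle = atan(0.1/0.55) = 10.3048 degrees


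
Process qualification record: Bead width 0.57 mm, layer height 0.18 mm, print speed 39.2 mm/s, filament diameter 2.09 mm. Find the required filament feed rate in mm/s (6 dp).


Q = 0.57 * 0.18 * 39.2 = 4.02192 mm^3/s
A_fil = pi*(2.09/2)^2 = 3.43069772 mm^2
v_feed = 4.02192 / 3.43069772 = 1.172333 mm/s


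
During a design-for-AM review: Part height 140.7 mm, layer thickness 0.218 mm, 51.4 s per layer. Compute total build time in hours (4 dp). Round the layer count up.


Layers = ceil(140.7/0.218) = 646
t = 646 * 51.4 / 3600 = 9.2234 hrs


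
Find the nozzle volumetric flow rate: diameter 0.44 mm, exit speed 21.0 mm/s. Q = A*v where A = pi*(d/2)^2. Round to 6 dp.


A = pi*(0.44/2)^2 = 0.15205308 mm^2
Q = 0.15205308 * 21.0 = 3.193115 mm^3/s


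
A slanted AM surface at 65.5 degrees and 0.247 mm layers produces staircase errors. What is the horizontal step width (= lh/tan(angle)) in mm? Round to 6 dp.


step = 0.247 / tan(65.5) = 0.112564 mm


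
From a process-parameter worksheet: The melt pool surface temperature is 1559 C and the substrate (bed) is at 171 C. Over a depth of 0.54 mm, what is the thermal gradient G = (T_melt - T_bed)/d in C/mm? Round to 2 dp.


G = (1559-171)/0.54 = 2570.37 C/mm


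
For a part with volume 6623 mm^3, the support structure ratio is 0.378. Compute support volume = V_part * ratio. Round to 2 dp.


V_support = 6623 * 0.378 = 2503.49 mm^3


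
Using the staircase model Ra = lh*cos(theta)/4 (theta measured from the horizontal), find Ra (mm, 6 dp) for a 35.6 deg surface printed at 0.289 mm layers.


Ra = 0.289 * cos(35.6) / 4 = 0.058747 mm


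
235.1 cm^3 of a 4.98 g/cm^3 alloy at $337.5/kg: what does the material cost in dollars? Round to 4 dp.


Mass = 235.1*4.98/1000 = 1.170798 kg
Cost = 1.170798 * 337.5 = 395.1443 $


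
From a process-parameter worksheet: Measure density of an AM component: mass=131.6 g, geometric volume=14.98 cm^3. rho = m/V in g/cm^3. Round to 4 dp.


rho = 131.6 / 14.98 = 8.785 g/cm^3


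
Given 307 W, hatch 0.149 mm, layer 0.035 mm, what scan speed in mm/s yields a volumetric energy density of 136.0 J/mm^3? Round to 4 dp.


v = 307 / (136.0*0.149*0.035) = 432.8577 mm/s


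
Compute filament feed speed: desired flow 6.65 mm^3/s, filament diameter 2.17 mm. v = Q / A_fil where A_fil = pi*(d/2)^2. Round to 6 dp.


A = pi*(2.17/2)^2 = 3.698361
v = 6.65 / 3.698361 = 1.798094 mm/s


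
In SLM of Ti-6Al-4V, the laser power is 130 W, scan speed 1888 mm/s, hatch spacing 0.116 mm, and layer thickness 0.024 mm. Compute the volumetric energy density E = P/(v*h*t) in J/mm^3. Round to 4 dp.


E = 130 / (1888*0.116*0.024) = 24.7327 J/mm^3


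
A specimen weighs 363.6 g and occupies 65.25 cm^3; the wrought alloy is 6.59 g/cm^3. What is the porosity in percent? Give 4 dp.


rho_part = 363.6 / 65.25 = 5.57241379 g/cm^3
Porosity = (1 - 5.57241379/6.59)*100 = 15.4414 %


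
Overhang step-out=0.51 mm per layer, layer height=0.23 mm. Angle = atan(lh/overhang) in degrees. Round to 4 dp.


angle = atan(0.23/0.51) = 24.2744 degrees


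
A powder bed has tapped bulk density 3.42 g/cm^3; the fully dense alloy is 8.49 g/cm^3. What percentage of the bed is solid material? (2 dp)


Packing = (3.42/8.49)*100 = 40.28 %


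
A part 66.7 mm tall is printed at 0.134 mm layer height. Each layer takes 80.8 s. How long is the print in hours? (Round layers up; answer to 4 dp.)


Layers = ceil(66.7/0.134) = 498
t = 498 * 80.8 / 3600 = 11.1773 hrs


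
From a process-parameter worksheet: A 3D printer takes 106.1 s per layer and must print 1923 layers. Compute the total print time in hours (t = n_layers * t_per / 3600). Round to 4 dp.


t = 1923 * 106.1 / 3600 = 56.6751 hrs


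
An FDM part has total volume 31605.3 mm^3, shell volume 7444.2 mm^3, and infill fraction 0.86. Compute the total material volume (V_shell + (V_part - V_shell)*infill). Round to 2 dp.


V_infill = (31605.3 - 7444.2) * 0.86 = 20778.55
V_total = 7444.2 + 20778.55 = 28222.75 mm^3


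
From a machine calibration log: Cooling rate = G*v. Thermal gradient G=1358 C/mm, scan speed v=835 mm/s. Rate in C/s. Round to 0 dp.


CR = 1358 * 835 = 1133930 C/s


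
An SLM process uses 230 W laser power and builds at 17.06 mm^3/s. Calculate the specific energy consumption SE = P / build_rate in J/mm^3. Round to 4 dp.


SE = 230 / 17.06 = 13.4818 J/mm^3


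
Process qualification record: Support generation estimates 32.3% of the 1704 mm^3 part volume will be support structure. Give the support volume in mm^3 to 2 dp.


V_support = 1704 * 0.323 = 550.39 mm^3


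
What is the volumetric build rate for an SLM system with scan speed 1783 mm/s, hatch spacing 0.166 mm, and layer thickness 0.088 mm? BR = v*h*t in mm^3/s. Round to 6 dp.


Rate = 1783 * 0.166 * 0.088 = 26.046064 mm^3/s


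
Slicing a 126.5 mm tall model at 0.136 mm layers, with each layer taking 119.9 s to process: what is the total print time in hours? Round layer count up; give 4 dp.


Layers = ceil(126.5/0.136) = 931
t = 931 * 119.9 / 3600 = 31.0075 hrs


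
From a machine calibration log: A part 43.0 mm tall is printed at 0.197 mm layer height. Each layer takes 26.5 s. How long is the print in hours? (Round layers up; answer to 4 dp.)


Layers = ceil(43.0/0.197) = 219
t = 219 * 26.5 / 3600 = 1.6121 hrs


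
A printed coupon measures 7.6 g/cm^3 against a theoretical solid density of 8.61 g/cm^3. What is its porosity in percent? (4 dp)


Porosity = (1-7.6/8.61)*100 = 11.7305 %


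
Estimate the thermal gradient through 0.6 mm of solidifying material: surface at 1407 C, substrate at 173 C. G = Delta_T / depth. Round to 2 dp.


G = (1407-173)/0.6 = 2056.67 C/mm


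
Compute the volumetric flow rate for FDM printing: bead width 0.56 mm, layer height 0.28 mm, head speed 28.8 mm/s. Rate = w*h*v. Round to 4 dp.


Rate = 0.56 * 0.28 * 28.8 = 4.5158 mm^3/s


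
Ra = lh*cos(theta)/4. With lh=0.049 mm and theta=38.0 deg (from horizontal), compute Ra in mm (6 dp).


Ra = 0.049 * cos(38.0) / 4 = 0.009653 mm


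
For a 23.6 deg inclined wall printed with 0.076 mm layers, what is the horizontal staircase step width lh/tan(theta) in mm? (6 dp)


step = 0.076 / tan(23.6) = 0.173957 mm


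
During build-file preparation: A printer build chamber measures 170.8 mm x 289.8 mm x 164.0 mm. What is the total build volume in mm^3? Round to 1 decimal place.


V = 170.8 * 289.8 * 164.0 = 8117645.8 mm^3


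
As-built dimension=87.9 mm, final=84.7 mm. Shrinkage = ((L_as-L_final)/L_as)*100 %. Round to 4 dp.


Shrinkage = ((87.9-84.7)/87.9)*100 = 3.6405 %


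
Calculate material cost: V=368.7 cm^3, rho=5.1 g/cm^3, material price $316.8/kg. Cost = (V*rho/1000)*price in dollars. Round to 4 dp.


Mass = 368.7*5.1/1000 = 1.88037 kg
Cost = 1.88037 * 316.8 = 595.7012 $


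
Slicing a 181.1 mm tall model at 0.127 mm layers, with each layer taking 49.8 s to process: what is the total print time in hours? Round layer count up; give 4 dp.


Layers = ceil(181.1/0.127) = 1426
t = 1426 * 49.8 / 3600 = 19.7263 hrs


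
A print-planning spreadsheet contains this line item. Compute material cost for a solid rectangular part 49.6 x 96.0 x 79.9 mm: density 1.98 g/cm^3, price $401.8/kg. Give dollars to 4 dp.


V = 49.6 * 96.0 * 79.9 = 380451.84 mm^3 = 380.45184 cm^3
Mass = 380.45184 * 1.98 / 1000 = 0.75329464 kg
Cost = 0.75329464 * 401.8 = 302.6738 $


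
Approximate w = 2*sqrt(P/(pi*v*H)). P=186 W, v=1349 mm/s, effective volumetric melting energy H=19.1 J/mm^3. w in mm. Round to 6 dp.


w = 2*sqrt(186/(pi*1349*19.1)) = 0.095871 mm


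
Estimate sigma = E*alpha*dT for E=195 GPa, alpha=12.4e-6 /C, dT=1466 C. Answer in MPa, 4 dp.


sigma = 195*1000 * 12.4e-6 * 1466 = 3544.788 MPa


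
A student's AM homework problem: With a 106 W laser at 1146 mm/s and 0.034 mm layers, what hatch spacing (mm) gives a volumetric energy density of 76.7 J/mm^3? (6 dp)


h = 106 / (76.7*1146*0.034) = 0.035469 mm


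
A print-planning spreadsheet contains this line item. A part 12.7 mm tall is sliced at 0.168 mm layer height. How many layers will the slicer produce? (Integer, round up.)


Layers = ceil(12.7/0.168) = 76


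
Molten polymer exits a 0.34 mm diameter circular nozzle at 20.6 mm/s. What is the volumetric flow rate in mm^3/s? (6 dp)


A = pi*(0.34/2)^2 = 0.09079203 mm^2
Q = 0.09079203 * 20.6 = 1.870316 mm^3/s


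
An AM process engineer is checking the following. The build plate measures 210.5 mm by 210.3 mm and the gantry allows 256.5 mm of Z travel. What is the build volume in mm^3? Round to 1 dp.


V = 210.5 * 210.3 * 256.5 = 11354780.5 mm^3


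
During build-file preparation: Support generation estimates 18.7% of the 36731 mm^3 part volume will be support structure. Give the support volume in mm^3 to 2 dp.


V_support = 36731 * 0.187 = 6868.7 mm^3


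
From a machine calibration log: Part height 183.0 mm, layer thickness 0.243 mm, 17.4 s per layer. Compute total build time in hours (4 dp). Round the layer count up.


Layers = ceil(183.0/0.243) = 754
t = 754 * 17.4 / 3600 = 3.6443 hrs


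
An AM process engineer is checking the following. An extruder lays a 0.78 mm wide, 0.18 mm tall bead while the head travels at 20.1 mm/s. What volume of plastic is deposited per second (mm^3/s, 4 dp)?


Rate = 0.78 * 0.18 * 20.1 = 2.822 mm^3/s


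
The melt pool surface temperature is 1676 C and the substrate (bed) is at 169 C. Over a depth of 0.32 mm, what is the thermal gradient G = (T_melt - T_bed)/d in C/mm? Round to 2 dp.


G = (1676-169)/0.32 = 4709.38 C/mm


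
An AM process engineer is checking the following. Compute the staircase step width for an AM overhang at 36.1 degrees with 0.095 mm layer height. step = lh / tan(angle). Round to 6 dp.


step = 0.095 / tan(36.1) = 0.130278 mm


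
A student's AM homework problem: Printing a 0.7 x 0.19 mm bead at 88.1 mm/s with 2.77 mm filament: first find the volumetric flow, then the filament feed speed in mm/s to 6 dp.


Q = 0.7 * 0.19 * 88.1 = 11.7173 mm^3/s
A_fil = pi*(2.77/2)^2 = 6.02628157 mm^2
v_feed = 11.7173 / 6.02628157 = 1.944366 mm/s


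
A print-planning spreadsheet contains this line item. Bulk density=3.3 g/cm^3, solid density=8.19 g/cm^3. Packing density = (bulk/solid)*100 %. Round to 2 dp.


Packing = (3.3/8.19)*100 = 40.29 %


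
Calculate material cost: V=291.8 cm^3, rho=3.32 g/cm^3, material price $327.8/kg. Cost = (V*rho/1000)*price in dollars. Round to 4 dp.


Mass = 291.8*3.32/1000 = 0.968776 kg
Cost = 0.968776 * 327.8 = 317.5648 $


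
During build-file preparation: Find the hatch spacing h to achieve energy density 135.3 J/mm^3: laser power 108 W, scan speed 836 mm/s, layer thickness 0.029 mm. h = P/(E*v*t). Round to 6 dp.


h = 108 / (135.3*836*0.029) = 0.032925 mm


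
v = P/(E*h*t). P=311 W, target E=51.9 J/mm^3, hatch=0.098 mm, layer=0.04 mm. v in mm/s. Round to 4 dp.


v = 311 / (51.9*0.098*0.04) = 1528.6461 mm/s


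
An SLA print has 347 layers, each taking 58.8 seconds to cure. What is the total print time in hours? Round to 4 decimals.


t = 347 * 58.8 / 3600 = 5.6677 hrs
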